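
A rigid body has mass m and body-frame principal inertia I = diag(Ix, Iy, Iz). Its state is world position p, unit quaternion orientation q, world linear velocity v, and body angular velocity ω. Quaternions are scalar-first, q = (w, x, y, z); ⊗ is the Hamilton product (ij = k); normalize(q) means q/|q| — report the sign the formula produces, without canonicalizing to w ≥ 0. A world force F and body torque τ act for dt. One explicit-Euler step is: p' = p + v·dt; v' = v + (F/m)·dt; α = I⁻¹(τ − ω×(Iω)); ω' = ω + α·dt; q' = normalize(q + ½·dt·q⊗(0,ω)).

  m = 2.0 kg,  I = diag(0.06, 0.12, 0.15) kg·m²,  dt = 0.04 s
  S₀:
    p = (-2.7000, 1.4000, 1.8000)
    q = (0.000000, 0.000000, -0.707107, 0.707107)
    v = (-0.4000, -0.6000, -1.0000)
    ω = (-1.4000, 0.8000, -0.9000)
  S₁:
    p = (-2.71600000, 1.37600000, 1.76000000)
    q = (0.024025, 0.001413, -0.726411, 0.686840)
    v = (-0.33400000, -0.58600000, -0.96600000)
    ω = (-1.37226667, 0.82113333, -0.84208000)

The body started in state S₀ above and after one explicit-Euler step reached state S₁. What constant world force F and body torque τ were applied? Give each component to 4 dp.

ω₁ − ω₀ = (0.02773333, 0.02113333, 0.05792000)
applied torque τ = (0.0200, -0.0500, 0.1500)
velocity change Δv = (0.06600000, 0.01400000, 0.03400000)
F = m·Δv/dt = (3.3000, 0.7000, 1.7000)

F = (3.3000, 0.7000, 1.7000)
τ = (0.0200, -0.0500, 0.1500)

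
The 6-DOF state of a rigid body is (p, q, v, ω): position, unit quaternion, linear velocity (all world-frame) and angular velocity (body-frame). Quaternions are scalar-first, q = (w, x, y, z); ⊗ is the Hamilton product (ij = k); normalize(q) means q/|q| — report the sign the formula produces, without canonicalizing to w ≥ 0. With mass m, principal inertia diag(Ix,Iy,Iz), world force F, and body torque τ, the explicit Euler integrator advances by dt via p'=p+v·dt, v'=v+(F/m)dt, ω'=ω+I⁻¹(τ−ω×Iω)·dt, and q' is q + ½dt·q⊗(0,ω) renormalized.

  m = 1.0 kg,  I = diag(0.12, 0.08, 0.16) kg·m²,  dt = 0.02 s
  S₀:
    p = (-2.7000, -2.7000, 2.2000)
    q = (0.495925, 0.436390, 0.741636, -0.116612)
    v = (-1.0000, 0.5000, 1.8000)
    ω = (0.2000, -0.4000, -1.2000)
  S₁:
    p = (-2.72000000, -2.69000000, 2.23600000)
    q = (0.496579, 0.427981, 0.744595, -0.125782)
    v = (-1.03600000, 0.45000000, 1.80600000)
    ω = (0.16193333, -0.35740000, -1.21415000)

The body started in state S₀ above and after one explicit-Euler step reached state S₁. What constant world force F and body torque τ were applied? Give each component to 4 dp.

rate change Δω = (-0.03806667, 0.04260000, -0.01415000)
ω₀×(Iω₀) = (0.0384, 0.0096, 0.0032)
τ = I·(Δω/dt) + ω₀×(Iω₀) = (-0.1900, 0.1800, -0.1100)
v₁ − v₀ = (-0.03600000, -0.05000000, 0.00600000)
m·(v₁−v₀)/dt = (-1.8000, -2.5000, 0.3000)

F = (-1.8000, -2.5000, 0.3000)
τ = (-0.1900, 0.1800, -0.1100)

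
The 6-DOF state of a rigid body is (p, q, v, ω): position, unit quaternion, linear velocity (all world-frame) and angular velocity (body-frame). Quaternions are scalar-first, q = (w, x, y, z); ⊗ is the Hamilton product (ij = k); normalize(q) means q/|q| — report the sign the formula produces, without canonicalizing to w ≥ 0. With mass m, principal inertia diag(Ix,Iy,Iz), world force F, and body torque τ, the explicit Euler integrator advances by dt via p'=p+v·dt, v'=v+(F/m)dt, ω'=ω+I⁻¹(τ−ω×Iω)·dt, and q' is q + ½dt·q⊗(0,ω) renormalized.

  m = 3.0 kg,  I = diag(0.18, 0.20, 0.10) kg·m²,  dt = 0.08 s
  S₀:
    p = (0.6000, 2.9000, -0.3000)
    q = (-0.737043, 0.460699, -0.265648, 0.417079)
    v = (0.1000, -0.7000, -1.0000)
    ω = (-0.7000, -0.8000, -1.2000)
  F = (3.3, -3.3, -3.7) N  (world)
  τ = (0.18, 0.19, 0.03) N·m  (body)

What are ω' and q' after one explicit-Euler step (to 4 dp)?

ω×(Iω) gyroscopic = (-0.0960, 0.0672, 0.0112)
angular accel α = (1.5333, 0.6140, 0.1880)
ω' = ω + α·dt = (-0.5773, -0.7509, -1.1850)
q⊗(0,ω) = (0.6104657, 1.1683709, 0.8505179, 0.3299388)
updated quaternion q' = (-0.7112, 0.5064, -0.2312, 0.4294)

ω' = (-0.5773, -0.7509, -1.1850)
q' = (-0.7112, 0.5064, -0.2312, 0.4294)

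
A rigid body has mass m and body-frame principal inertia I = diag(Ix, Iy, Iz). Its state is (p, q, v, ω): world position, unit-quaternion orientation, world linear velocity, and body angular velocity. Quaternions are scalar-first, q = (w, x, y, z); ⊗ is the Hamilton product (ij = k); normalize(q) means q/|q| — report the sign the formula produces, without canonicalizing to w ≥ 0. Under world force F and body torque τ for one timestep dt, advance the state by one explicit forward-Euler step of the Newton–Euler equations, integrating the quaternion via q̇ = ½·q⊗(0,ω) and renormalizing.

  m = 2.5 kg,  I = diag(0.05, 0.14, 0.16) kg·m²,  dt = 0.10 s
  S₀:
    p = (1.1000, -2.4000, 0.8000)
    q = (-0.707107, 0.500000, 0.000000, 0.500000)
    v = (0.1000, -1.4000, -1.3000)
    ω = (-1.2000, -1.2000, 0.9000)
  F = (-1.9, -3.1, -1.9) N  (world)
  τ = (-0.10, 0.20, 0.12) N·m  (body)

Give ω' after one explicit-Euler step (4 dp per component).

ω' = (-1.3568, -1.1420, 0.8940)

gyro term ω×Iω = (-0.0216, 0.1188, 0.1296)
α = I⁻¹(τ − ω×Iω) = (-1.5680, 0.5800, -0.0600)
ω' = ω + α·dt = (-1.3568, -1.1420, 0.8940)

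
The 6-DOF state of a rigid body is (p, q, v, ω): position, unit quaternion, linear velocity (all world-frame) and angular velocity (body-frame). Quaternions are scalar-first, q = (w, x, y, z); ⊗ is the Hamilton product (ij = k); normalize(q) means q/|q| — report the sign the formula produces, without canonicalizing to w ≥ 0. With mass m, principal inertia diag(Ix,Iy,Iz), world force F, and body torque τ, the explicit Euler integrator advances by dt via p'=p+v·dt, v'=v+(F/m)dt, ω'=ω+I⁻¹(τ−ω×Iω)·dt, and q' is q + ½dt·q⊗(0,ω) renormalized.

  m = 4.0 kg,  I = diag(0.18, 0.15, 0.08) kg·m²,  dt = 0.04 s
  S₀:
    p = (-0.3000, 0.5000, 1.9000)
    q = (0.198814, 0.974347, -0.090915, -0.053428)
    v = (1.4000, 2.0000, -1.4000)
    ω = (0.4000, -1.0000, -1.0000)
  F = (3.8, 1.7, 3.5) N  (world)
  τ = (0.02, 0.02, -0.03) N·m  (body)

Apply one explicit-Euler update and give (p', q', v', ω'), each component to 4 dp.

gyro term ω×Iω = (-0.0700, -0.0400, 0.0120)
(τ − ω×Iω)/I = (0.5000, 0.4000, -0.5250)
ω + α·dt = (0.4200, -0.9840, -1.0210)
Hamilton product q⊗(0,ω) = (-0.5340818, 0.1170126, 0.7541618, -1.1367950)
q + ½dt·q⊗(0,ω), renormalized = (0.1881, 0.9763, -0.0758, -0.0761)
linear accel F/m = (0.9500, 0.4250, 0.8750)
new position p' = (-0.2440, 0.5800, 1.8440)
v + (F/m)dt = (1.4380, 2.0170, -1.3650)

p' = (-0.2440, 0.5800, 1.8440)
q' = (0.1881, 0.9763, -0.0758, -0.0761)
v' = (1.4380, 2.0170, -1.3650)
ω' = (0.4200, -0.9840, -1.0210)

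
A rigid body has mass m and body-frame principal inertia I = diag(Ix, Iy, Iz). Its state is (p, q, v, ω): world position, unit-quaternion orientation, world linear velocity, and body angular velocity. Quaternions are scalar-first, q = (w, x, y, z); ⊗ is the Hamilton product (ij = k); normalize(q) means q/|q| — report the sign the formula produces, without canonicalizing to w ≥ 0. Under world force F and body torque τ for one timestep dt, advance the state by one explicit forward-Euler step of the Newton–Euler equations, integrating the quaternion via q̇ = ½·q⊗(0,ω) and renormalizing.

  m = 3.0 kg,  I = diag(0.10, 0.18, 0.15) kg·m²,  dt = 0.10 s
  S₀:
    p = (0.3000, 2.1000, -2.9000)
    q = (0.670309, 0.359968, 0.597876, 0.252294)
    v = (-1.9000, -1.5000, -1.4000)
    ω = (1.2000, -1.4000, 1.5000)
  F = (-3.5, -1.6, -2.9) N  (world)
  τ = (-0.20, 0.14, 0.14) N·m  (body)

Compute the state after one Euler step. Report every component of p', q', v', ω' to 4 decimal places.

p' = (0.1100, 1.9500, -3.0400)
q' = (0.6669, 0.4595, 0.5353, 0.2398)
v' = (-2.0167, -1.5533, -1.4967)
ω' = (0.9370, -1.2722, 1.6829)

a = F/m = (-1.1667, -0.5333, -0.9667)
p' = p + v·dt = (0.1100, 1.9500, -3.0400)
new velocity v' = (-2.0167, -1.5533, -1.4967)
gyro term ω×Iω = (0.0630, -0.0900, -0.1344)
α = I⁻¹(τ − ω×Iω) = (-2.6300, 1.2778, 1.8293)
new body rate ω' = (0.9370, -1.2722, 1.6829)
q⊗(0,ω) = (0.0266238, 2.0543964, -1.1756318, -0.2159429)
updated quaternion q' = (0.6669, 0.4595, 0.5353, 0.2398)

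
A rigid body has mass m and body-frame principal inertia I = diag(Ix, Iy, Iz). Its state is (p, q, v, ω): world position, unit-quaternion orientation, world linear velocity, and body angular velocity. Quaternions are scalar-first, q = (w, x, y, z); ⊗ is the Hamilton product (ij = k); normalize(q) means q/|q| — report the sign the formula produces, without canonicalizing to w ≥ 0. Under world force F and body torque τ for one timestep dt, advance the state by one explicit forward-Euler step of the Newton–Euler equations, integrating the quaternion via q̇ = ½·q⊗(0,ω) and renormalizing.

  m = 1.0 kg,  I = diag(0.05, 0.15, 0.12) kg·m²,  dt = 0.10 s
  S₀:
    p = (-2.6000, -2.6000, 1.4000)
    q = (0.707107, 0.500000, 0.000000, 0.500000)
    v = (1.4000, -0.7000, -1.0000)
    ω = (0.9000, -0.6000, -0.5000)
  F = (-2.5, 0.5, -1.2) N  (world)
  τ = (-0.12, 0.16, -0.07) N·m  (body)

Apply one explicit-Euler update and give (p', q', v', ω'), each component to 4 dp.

p' = (-2.4600, -2.6700, 1.3000)
q' = (0.6959, 0.5459, 0.0138, 0.4665)
v' = (1.1500, -0.6500, -1.1200)
ω' = (0.6780, -0.5143, -0.5133)

ω×(Iω) gyroscopic = (-0.0090, 0.0315, -0.0540)
(τ − ω×Iω)/I = (-2.2200, 0.8567, -0.1333)
ω' = ω + α·dt = (0.6780, -0.5143, -0.5133)
Hamilton product q⊗(0,ω) = (-0.2000000, 0.9363963, 0.2757358, -0.6535535)
q + ½dt·q⊗(0,ω), renormalized = (0.6959, 0.5459, 0.0138, 0.4665)
new position p' = (-2.4600, -2.6700, 1.3000)
v + (F/m)dt = (1.1500, -0.6500, -1.1200)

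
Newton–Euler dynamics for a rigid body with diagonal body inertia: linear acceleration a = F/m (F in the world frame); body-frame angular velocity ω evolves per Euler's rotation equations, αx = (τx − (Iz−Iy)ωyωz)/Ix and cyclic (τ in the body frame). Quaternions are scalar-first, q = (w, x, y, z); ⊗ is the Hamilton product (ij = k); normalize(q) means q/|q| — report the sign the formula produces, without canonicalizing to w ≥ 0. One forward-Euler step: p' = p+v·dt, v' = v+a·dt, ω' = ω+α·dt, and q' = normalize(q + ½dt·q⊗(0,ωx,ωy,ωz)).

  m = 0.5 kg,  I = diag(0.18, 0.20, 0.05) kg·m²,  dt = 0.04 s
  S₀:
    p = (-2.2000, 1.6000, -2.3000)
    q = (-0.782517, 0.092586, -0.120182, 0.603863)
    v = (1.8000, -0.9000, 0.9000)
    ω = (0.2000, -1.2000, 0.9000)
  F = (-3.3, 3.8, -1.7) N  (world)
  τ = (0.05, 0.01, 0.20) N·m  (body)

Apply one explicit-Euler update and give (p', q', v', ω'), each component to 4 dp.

p' = (-2.1280, 1.5640, -2.2640)
q' = (-0.7963, 0.1017, -0.1006, 0.5878)
v' = (1.5360, -0.5960, 0.7640)
ω' = (0.1751, -1.2027, 1.0638)

a = F/m = (-6.6000, 7.6000, -3.4000)
new position p' = (-2.1280, 1.5640, -2.2640)
v' = v + a·dt = (1.5360, -0.5960, 0.7640)
α = I⁻¹(τ − ω×Iω) = (-0.6222, -0.0670, 4.0960)
new body rate ω' = (0.1751, -1.2027, 1.0638)
q⊗(0,ω) = (-0.7062123, 0.4599684, 0.9764656, -0.7913321)
q + ½dt·q⊗(0,ω), renormalized = (-0.7963, 0.1017, -0.1006, 0.5878)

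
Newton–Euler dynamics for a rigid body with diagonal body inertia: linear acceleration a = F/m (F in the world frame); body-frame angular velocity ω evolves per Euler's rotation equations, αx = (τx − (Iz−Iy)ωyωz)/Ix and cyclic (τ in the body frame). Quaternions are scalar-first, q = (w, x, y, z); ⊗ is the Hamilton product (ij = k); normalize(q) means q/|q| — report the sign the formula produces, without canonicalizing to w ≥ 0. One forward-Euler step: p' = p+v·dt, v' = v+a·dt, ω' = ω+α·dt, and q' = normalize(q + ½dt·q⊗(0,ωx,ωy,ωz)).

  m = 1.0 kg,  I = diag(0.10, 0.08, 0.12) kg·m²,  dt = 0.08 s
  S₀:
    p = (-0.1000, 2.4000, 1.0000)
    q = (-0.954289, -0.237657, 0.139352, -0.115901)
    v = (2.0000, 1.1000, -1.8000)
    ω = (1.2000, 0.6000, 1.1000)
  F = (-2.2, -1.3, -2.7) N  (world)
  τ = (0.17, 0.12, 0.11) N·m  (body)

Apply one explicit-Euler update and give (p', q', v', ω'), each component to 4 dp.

precession coupling ω×(Iω) = (0.0264, -0.0264, -0.0144)
angular accel α = (1.4360, 1.8300, 1.0367)
new body rate ω' = (1.3149, 0.7464, 1.1829)
Hamilton product q⊗(0,ω) = (0.3290683, -0.9223190, -0.4502319, -1.3595345)
updated quaternion q' = (-0.9389, -0.2739, 0.1211, -0.1699)
new position p' = (0.0600, 2.4880, 0.8560)
new velocity v' = (1.8240, 0.9960, -2.0160)

p' = (0.0600, 2.4880, 0.8560)
q' = (-0.9389, -0.2739, 0.1211, -0.1699)
v' = (1.8240, 0.9960, -2.0160)
ω' = (1.3149, 0.7464, 1.1829)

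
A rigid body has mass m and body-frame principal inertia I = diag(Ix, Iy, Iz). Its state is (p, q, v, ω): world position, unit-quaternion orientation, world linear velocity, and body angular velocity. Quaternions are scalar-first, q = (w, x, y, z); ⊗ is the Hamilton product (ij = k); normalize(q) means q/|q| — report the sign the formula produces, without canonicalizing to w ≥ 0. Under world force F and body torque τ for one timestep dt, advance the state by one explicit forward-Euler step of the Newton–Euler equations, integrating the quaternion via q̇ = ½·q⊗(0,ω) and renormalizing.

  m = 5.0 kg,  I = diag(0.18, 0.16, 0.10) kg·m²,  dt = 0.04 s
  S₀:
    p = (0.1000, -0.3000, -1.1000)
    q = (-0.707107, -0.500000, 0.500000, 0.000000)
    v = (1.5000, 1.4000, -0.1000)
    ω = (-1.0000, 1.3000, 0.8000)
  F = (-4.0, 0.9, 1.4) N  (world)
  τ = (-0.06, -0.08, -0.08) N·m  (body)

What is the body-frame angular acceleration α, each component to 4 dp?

gyro term ω×Iω = (-0.0624, -0.0640, 0.0260)
angular accel α = (0.0133, -0.1000, -1.0600)

α = (0.0133, -0.1000, -1.0600)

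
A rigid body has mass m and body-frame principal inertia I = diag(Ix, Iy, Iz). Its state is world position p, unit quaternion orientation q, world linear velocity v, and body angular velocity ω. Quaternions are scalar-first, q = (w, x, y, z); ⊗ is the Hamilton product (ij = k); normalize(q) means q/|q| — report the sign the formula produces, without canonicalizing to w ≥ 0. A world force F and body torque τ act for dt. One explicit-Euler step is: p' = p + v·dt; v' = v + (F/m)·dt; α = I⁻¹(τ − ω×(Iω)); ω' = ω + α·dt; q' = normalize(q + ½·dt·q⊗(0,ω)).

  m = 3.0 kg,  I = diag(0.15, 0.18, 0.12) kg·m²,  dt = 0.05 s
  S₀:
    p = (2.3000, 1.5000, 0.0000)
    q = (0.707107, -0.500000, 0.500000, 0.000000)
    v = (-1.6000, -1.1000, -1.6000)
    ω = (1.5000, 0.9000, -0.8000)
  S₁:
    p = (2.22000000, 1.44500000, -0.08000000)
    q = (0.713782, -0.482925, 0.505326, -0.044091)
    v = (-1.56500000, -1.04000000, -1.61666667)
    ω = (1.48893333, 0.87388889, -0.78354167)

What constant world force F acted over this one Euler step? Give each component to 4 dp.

Δv = v₁−v₀ = (0.03500000, 0.06000000, -0.01666667)
applied force F = (2.1000, 3.6000, -1.0000)

F = (2.1000, 3.6000, -1.0000)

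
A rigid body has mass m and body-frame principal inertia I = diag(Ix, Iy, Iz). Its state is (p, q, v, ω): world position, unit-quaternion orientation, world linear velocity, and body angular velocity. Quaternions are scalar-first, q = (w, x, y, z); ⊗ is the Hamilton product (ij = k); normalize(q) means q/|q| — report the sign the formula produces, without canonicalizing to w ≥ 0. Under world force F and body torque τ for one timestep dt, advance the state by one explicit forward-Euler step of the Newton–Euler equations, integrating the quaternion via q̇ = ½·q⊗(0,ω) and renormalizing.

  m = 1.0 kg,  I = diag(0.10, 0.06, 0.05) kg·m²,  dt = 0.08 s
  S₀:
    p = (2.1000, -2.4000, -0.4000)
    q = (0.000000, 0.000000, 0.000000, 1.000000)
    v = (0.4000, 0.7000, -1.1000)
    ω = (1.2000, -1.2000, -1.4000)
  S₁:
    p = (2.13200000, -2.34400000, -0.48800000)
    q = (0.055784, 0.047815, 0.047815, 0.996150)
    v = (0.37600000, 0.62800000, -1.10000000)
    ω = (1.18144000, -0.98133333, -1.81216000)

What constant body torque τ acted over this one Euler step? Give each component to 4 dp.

rate change Δω = (-0.01856000, 0.21866667, -0.41216000)
applied torque τ = (-0.0400, 0.0800, -0.2000)

τ = (-0.0400, 0.0800, -0.2000)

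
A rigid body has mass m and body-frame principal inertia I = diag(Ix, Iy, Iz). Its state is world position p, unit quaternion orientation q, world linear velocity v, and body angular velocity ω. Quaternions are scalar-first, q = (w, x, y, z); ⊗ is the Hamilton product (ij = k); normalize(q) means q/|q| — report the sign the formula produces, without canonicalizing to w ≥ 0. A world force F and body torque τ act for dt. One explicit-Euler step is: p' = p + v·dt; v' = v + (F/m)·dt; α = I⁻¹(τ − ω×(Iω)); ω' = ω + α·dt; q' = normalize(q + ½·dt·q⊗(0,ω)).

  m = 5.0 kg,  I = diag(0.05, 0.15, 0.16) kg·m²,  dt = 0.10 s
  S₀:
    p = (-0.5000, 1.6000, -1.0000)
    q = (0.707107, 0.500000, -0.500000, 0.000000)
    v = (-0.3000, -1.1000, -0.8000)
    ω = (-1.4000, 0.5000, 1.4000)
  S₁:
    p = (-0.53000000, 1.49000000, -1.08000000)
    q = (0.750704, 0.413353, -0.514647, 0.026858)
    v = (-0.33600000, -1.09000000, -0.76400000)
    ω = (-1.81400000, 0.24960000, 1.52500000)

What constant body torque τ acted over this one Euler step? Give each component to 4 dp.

τ = (-0.2000, -0.1600, 0.1300)

ω₁ − ω₀ = (-0.41400000, -0.25040000, 0.12500000)
gyro term ω₀×Iω₀ = (0.0070, 0.2156, -0.0700)
τ = I·(Δω/dt) + ω₀×(Iω₀) = (-0.2000, -0.1600, 0.1300)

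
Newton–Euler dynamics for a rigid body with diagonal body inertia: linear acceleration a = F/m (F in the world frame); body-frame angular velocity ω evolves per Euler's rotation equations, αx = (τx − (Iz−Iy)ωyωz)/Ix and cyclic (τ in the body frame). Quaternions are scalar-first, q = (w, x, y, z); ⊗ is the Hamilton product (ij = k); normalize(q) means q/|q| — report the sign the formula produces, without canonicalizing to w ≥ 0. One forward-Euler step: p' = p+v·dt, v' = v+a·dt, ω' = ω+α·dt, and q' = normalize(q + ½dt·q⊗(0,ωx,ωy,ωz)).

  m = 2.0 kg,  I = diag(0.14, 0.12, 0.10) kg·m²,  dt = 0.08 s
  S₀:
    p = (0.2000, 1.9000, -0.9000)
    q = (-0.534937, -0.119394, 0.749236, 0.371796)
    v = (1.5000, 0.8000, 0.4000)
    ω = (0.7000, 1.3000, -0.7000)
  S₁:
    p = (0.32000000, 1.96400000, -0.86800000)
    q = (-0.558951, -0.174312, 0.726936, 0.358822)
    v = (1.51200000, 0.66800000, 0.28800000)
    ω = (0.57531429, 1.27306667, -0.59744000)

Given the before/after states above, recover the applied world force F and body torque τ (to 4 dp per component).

ω₁ − ω₀ = (-0.12468571, -0.02693333, 0.10256000)
τ = I·(Δω/dt) + ω₀×(Iω₀) = (-0.2000, -0.0600, 0.1100)
Δv = v₁−v₀ = (0.01200000, -0.13200000, -0.11200000)
applied force F = (0.3000, -3.3000, -2.8000)

F = (0.3000, -3.3000, -2.8000)
τ = (-0.2000, -0.0600, 0.1100)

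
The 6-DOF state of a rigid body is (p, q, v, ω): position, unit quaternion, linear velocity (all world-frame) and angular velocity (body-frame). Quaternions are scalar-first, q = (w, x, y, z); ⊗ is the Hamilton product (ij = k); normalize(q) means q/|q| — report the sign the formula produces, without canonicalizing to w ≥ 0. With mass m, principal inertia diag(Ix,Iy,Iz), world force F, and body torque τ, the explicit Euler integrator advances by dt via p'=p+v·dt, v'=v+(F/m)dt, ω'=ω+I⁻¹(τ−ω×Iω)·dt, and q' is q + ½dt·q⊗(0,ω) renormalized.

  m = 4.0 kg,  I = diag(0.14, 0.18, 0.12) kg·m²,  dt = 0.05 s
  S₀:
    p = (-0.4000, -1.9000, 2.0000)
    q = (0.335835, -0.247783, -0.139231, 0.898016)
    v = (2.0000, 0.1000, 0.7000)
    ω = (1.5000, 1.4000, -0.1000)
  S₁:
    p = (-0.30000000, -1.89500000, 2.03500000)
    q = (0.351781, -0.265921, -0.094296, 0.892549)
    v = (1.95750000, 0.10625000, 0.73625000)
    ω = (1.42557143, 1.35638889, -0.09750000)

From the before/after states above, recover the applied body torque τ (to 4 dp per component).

τ = (-0.2000, -0.1600, 0.0900)

ω₁ − ω₀ = (-0.07442857, -0.04361111, 0.00250000)
τ = I·(Δω/dt) + ω₀×(Iω₀) = (-0.2000, -0.1600, 0.0900)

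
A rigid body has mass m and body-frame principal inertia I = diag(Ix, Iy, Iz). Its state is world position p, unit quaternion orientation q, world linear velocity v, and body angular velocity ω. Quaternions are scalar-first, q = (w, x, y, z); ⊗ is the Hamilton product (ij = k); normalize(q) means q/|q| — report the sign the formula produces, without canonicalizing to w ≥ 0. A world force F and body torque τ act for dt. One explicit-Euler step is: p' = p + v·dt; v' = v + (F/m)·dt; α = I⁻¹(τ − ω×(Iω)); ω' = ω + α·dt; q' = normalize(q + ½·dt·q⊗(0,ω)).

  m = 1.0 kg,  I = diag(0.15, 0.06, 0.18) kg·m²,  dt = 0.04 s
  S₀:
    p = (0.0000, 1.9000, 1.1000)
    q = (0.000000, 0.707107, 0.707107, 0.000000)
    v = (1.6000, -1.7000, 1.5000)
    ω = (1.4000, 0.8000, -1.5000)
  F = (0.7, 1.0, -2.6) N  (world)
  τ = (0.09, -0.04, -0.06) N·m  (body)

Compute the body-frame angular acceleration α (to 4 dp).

precession coupling ω×(Iω) = (-0.1440, 0.0630, -0.1008)
(τ − ω×Iω)/I = (1.5600, -1.7167, 0.2267)

α = (1.5600, -1.7167, 0.2267)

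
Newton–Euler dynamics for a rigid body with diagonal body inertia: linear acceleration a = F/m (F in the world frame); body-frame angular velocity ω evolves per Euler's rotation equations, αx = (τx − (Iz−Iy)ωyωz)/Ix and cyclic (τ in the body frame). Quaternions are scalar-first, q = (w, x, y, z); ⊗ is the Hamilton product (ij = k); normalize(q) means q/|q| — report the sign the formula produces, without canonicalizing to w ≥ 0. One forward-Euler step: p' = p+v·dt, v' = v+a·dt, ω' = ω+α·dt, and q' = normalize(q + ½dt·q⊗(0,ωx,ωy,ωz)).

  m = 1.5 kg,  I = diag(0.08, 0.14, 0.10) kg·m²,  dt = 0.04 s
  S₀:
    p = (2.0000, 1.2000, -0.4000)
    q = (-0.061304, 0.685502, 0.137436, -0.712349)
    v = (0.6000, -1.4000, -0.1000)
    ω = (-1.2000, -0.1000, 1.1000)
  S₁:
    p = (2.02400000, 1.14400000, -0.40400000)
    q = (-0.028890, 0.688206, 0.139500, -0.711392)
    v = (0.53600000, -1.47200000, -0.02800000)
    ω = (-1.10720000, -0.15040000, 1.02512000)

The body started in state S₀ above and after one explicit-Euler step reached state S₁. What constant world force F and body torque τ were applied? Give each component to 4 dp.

F = (-2.4000, -2.7000, 2.7000)
τ = (0.1900, -0.1500, -0.1800)

rate change Δω = (0.09280000, -0.05040000, -0.07488000)
I·α + gyro = (0.1900, -0.1500, -0.1800)
velocity change Δv = (-0.06400000, -0.07200000, 0.07200000)
applied force F = (-2.4000, -2.7000, 2.7000)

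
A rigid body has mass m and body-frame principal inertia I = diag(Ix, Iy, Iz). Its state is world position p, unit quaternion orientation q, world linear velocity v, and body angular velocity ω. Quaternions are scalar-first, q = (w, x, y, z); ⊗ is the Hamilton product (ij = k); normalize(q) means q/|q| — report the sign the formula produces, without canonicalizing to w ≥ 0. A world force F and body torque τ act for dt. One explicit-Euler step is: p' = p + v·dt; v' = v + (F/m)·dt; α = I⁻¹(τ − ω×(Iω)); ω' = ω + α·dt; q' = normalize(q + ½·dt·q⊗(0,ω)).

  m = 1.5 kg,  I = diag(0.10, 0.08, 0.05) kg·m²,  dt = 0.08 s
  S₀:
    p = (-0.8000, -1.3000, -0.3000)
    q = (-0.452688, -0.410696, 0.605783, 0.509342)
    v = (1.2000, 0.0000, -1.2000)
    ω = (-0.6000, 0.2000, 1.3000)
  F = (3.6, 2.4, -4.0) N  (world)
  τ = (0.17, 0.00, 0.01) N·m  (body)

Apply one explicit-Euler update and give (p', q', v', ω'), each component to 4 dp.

p' = p + v·dt = (-0.7040, -1.3000, -0.3960)
v' = v + a·dt = (1.3920, 0.1280, -1.4133)
ω×(Iω) gyroscopic = (-0.0078, -0.0390, 0.0024)
angular accel α = (1.7780, 0.4875, 0.1520)
new body rate ω' = (-0.4578, 0.2390, 1.3122)
2q̇ = q⊗(0,ω) = (-1.0297188, 0.9572623, 0.1377620, -0.3071638)
updated quaternion q' = (-0.4931, -0.3718, 0.6103, 0.4962)

p' = (-0.7040, -1.3000, -0.3960)
q' = (-0.4931, -0.3718, 0.6103, 0.4962)
v' = (1.3920, 0.1280, -1.4133)
ω' = (-0.4578, 0.2390, 1.3122)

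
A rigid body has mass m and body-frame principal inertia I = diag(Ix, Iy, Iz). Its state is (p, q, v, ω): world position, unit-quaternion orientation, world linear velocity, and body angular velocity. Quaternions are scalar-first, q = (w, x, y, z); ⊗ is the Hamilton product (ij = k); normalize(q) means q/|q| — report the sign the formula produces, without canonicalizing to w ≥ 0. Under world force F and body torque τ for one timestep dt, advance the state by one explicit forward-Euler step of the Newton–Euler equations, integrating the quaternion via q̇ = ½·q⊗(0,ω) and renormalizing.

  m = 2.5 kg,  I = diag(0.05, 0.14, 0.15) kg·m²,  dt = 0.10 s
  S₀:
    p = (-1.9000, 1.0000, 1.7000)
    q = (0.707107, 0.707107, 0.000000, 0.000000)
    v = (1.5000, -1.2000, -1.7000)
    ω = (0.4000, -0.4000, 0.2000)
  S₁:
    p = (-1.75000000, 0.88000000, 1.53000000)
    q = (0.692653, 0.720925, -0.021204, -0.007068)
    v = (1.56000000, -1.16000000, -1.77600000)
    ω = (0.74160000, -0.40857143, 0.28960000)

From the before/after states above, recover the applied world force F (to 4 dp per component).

velocity change Δv = (0.06000000, 0.04000000, -0.07600000)
m·(v₁−v₀)/dt = (1.5000, 1.0000, -1.9000)

F = (1.5000, 1.0000, -1.9000)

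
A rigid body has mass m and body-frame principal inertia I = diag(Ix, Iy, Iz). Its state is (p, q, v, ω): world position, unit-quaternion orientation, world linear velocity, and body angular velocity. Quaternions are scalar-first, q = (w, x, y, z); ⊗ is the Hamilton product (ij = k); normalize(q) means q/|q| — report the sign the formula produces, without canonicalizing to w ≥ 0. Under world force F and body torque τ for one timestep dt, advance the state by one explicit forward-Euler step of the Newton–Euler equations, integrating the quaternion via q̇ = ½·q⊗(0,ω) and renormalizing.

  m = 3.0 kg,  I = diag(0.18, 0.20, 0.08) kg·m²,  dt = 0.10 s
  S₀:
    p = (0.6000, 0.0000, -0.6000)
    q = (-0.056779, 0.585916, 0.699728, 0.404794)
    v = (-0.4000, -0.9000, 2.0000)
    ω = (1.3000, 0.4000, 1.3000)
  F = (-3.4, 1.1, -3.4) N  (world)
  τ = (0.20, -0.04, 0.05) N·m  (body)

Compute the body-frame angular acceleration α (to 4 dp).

α = (1.4578, -1.0450, 0.4950)

ω×(Iω) gyroscopic = (-0.0624, 0.1690, 0.0104)
angular accel α = (1.4578, -1.0450, 0.4950)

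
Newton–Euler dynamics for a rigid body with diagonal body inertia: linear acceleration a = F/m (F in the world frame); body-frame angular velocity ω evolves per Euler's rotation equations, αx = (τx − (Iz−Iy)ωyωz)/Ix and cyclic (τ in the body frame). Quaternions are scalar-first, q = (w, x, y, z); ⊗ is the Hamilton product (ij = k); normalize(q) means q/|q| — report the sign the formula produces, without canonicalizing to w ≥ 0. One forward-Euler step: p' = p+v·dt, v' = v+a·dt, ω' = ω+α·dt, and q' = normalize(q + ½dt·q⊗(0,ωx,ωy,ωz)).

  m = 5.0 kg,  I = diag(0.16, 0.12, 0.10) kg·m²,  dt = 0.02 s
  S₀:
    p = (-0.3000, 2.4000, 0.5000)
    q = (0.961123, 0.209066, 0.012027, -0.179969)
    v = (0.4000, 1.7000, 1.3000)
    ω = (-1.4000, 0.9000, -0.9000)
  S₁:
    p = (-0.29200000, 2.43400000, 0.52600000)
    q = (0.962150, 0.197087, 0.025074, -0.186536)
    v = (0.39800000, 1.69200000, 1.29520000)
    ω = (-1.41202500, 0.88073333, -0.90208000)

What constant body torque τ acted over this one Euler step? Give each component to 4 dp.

rate change Δω = (-0.01202500, -0.01926667, -0.00208000)
precession coupling = (0.0162, 0.0756, 0.0504)
τ = I·(Δω/dt) + ω₀×(Iω₀) = (-0.0800, -0.0400, 0.0400)

τ = (-0.0800, -0.0400, 0.0400)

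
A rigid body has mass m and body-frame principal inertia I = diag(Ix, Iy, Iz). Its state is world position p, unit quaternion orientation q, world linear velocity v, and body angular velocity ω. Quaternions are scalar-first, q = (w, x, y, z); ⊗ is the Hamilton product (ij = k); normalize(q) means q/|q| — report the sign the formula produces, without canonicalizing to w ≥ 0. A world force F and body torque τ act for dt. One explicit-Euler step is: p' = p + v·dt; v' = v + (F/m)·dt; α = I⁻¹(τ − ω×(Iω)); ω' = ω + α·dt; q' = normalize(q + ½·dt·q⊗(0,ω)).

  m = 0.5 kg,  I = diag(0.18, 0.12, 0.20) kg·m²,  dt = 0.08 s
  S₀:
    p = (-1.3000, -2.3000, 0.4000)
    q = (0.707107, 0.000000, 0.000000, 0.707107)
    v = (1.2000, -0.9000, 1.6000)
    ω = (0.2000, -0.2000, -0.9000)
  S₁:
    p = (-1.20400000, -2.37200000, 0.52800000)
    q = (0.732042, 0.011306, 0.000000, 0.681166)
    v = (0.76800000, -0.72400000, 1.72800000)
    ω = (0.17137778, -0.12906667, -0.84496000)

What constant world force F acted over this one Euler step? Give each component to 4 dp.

F = (-2.7000, 1.1000, 0.8000)

velocity change Δv = (-0.43200000, 0.17600000, 0.12800000)
applied force F = (-2.7000, 1.1000, 0.8000)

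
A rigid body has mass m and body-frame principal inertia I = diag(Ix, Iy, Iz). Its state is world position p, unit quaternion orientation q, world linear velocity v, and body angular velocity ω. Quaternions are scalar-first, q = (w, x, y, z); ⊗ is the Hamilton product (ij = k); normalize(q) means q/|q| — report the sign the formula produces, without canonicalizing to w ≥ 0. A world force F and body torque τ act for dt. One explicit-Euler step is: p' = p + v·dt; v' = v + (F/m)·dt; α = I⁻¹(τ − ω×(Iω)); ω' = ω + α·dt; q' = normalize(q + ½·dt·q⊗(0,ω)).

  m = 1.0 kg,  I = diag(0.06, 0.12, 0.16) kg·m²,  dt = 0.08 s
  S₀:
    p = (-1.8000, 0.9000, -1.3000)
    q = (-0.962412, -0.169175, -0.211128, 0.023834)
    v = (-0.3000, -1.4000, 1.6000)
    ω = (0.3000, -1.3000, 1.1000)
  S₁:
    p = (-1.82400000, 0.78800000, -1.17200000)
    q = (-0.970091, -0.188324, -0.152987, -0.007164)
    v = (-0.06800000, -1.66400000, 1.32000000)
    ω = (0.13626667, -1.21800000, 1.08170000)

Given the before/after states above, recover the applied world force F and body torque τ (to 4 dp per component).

velocity change Δv = (0.23200000, -0.26400000, -0.28000000)
m·(v₁−v₀)/dt = (2.9000, -3.3000, -3.5000)
Δω = ω₁−ω₀ = (-0.16373333, 0.08200000, -0.01830000)
precession coupling = (-0.0572, -0.0330, -0.0234)
applied torque τ = (-0.1800, 0.0900, -0.0600)

F = (2.9000, -3.3000, -3.5000)
τ = (-0.1800, 0.0900, -0.0600)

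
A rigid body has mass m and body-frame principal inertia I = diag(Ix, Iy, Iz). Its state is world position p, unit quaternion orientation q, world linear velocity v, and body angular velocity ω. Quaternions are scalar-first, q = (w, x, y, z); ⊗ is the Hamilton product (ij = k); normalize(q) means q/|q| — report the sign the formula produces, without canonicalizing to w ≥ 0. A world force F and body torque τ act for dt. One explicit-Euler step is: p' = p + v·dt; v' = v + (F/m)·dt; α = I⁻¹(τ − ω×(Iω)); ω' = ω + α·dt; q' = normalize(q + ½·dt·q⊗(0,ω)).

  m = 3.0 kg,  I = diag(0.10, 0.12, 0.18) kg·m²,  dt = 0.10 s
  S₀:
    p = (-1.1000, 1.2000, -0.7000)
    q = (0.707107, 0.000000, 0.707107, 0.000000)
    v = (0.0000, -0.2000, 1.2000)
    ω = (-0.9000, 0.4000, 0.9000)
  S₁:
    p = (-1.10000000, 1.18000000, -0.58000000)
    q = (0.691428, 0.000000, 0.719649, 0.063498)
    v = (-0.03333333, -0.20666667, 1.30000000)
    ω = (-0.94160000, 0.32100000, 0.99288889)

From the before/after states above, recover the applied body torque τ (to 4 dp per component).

ω₁ − ω₀ = (-0.04160000, -0.07900000, 0.09288889)
applied torque τ = (-0.0200, -0.0300, 0.1600)

τ = (-0.0200, -0.0300, 0.1600)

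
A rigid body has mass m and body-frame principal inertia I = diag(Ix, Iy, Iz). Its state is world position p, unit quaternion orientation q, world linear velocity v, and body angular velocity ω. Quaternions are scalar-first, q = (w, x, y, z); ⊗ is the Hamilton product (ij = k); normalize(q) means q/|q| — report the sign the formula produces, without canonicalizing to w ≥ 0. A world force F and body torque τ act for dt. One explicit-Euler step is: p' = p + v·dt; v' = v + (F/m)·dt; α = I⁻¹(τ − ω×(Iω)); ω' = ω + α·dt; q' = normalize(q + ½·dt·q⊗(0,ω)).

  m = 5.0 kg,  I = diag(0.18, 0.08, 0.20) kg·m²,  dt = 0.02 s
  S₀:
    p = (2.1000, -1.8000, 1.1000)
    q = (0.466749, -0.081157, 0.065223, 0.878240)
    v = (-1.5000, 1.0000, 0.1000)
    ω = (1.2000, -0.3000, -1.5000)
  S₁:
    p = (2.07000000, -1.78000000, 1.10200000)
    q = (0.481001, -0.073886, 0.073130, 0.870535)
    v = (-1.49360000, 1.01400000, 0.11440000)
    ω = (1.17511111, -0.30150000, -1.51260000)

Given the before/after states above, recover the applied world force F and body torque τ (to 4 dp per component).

Δω = ω₁−ω₀ = (-0.02488889, -0.00150000, -0.01260000)
ω₀×(Iω₀) = (0.0540, 0.0360, 0.0360)
applied torque τ = (-0.1700, 0.0300, -0.0900)
Δv = v₁−v₀ = (0.00640000, 0.01400000, 0.01440000)
F = m·Δv/dt = (1.6000, 3.5000, 3.6000)

F = (1.6000, 3.5000, 3.6000)
τ = (-0.1700, 0.0300, -0.0900)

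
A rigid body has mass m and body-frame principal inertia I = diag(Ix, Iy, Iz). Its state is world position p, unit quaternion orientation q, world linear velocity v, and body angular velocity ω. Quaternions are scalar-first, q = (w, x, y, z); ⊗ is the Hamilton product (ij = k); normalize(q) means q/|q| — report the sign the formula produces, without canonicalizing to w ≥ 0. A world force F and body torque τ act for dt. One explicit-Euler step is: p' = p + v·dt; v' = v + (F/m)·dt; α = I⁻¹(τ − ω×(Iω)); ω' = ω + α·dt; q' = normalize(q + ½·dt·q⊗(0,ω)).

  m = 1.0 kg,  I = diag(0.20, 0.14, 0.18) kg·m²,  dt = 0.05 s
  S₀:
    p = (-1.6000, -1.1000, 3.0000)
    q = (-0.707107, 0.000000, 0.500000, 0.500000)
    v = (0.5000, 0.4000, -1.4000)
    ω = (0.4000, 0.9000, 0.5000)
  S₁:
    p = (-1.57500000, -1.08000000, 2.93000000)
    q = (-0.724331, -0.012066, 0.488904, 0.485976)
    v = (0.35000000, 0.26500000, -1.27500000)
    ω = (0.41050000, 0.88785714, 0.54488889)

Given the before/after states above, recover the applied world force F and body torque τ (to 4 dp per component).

rate change Δω = (0.01050000, -0.01214286, 0.04488889)
ω₀×(Iω₀) = (0.0180, 0.0040, -0.0216)
I·α + gyro = (0.0600, -0.0300, 0.1400)
Δv = v₁−v₀ = (-0.15000000, -0.13500000, 0.12500000)
F = m·Δv/dt = (-3.0000, -2.7000, 2.5000)

F = (-3.0000, -2.7000, 2.5000)
τ = (0.0600, -0.0300, 0.1400)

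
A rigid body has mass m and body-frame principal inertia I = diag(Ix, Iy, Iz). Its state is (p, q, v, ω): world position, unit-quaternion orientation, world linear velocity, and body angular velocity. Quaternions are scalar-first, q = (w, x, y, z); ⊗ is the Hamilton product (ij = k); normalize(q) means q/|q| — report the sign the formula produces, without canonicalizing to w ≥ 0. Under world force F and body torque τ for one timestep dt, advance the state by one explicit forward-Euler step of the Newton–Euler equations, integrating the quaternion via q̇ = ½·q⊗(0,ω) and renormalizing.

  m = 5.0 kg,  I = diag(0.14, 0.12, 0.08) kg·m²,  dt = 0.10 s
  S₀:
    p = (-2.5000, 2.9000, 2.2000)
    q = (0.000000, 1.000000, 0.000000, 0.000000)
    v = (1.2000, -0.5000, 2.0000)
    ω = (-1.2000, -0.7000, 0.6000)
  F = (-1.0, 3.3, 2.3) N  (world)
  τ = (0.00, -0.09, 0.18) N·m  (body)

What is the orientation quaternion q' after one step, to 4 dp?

q⊗(0,ω) = (1.2000000, 0.0000000, -0.6000000, -0.7000000)
updated quaternion q' = (0.0598, 0.9971, -0.0299, -0.0349)

q' = (0.0598, 0.9971, -0.0299, -0.0349)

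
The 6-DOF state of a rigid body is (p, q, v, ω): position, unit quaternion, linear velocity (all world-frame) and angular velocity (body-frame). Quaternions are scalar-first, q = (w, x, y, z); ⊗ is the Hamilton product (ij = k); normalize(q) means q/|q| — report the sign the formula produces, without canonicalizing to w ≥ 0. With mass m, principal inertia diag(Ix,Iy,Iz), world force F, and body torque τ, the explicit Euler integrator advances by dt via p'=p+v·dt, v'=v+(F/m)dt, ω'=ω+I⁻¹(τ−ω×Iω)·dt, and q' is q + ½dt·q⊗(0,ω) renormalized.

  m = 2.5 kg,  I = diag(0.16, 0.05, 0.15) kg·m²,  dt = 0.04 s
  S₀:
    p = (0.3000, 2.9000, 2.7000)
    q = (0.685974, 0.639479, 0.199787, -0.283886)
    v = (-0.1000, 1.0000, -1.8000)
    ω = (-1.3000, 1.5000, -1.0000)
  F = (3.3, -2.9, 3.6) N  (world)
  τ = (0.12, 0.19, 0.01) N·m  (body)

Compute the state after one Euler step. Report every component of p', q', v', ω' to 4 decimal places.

p' = (0.2960, 2.9400, 2.6280)
q' = (0.6902, 0.6255, 0.2403, -0.2730)
v' = (-0.0472, 0.9536, -1.7424)
ω' = (-1.2325, 1.6416, -1.0545)

angular accel α = (1.6875, 3.5400, -1.3633)
new body rate ω' = (-1.2325, 1.6416, -1.0545)
q⊗(0,ω) = (0.2477562, -0.6657242, 2.0374918, 0.5329676)
q + ½dt·q⊗(0,ω), renormalized = (0.6902, 0.6255, 0.2403, -0.2730)
linear accel F/m = (1.3200, -1.1600, 1.4400)
p + v·dt = (0.2960, 2.9400, 2.6280)
v' = v + a·dt = (-0.0472, 0.9536, -1.7424)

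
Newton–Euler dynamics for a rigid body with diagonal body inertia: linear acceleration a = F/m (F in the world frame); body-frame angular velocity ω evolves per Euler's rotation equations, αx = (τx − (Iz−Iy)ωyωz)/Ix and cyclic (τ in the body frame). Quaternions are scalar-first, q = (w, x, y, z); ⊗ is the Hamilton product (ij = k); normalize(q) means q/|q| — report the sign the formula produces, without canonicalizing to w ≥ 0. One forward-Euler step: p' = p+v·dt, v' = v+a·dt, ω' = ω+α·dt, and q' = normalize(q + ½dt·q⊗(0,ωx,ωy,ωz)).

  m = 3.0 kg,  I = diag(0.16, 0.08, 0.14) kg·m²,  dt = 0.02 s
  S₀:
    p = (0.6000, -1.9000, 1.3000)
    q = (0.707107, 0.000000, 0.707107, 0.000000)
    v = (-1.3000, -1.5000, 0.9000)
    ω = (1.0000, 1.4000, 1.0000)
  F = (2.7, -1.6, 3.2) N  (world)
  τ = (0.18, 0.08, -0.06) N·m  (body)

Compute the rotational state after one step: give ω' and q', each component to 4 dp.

ω' = (1.0120, 1.4150, 1.0074)
q' = (0.6971, 0.0141, 0.7169, 0.0000)

gyro term ω×Iω = (0.0840, 0.0200, -0.1120)
(τ − ω×Iω)/I = (0.6000, 0.7500, 0.3714)
ω + α·dt = (1.0120, 1.4150, 1.0074)
2q̇ = q⊗(0,ω) = (-0.9899498, 1.4142140, 0.9899498, 0.0000000)
updated quaternion q' = (0.6971, 0.0141, 0.7169, 0.0000)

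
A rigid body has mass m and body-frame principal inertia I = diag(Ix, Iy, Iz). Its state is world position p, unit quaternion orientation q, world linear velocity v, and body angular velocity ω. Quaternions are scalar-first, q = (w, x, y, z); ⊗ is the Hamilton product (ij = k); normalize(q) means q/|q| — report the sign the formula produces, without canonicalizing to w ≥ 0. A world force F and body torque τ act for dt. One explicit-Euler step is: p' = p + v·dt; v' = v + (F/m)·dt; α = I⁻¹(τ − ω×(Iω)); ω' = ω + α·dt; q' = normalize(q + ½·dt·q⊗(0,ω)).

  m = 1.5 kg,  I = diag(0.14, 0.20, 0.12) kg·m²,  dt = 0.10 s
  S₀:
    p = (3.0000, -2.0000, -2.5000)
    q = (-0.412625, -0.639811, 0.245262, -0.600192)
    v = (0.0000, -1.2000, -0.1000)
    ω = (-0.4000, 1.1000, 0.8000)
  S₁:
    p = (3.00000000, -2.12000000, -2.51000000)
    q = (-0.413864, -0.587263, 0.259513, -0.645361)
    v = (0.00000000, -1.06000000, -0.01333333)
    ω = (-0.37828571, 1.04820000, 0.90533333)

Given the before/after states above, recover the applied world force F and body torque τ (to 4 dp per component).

ω₁ − ω₀ = (0.02171429, -0.05180000, 0.10533333)
gyro term ω₀×Iω₀ = (-0.0704, -0.0064, -0.0264)
I·α + gyro = (-0.0400, -0.1100, 0.1000)
velocity change Δv = (0.00000000, 0.14000000, 0.08666667)
F = m·Δv/dt = (0.0000, 2.1000, 1.3000)

F = (0.0000, 2.1000, 1.3000)
τ = (-0.0400, -0.1100, 0.1000)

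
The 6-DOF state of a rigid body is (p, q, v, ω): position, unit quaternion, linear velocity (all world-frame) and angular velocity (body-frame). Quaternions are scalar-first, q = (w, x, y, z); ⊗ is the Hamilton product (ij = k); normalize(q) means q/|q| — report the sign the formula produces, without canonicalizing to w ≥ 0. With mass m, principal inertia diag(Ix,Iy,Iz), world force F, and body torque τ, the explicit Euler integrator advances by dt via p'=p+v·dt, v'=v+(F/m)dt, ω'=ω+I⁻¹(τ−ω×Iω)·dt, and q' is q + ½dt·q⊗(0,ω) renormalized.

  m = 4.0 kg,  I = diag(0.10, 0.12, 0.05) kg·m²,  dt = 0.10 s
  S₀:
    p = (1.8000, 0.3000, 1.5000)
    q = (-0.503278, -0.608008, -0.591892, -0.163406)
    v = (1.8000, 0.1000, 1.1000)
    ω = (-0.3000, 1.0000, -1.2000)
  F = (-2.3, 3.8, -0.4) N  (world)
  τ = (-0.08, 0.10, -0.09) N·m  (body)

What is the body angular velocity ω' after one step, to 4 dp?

gyro term ω×Iω = (0.0840, 0.0180, -0.0060)
angular accel α = (-1.6400, 0.6833, -1.6800)
ω' = ω + α·dt = (-0.4640, 1.0683, -1.3680)

ω' = (-0.4640, 1.0683, -1.3680)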